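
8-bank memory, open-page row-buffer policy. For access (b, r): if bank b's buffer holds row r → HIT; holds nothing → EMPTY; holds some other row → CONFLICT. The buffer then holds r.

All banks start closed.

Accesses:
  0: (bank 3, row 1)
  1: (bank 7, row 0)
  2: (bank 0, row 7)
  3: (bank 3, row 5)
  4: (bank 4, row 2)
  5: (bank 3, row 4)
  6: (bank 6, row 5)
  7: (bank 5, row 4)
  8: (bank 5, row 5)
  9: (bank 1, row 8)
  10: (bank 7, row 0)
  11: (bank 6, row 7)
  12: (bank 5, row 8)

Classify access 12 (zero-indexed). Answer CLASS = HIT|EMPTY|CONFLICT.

  [0] b3 r1: no row ⇒ E
  [1] b7 r0: no row ⇒ E
  [2] b0 r7: no row ⇒ E
  [3] b3 r5: had r1 ⇒ C
  [4] b4 r2: no row ⇒ E
  [5] b3 r4: had r5 ⇒ C
  [6] b6 r5: no row ⇒ E
  [7] b5 r4: no row ⇒ E
  [8] b5 r5: had r4 ⇒ C
  [9] b1 r8: no row ⇒ E
  [10] b7 r0: had r0 ⇒ H
  [11] b6 r7: had r5 ⇒ C
  [12] b5 r8: had r5 ⇒ C

CLASS = CONFLICT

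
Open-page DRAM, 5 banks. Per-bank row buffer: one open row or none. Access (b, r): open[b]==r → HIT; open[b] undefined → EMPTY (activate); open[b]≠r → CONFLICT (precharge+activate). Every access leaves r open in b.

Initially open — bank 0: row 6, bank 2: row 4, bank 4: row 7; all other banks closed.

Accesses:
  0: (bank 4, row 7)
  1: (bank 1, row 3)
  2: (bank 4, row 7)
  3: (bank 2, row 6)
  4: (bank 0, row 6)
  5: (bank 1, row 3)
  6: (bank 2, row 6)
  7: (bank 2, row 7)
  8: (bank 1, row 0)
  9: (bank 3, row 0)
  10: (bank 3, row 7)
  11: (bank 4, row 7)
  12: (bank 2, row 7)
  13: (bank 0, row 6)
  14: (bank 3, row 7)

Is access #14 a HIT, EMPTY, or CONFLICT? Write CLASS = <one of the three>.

0: bank 4 row 7 — prev 7 → HIT
1: bank 1 row 3 — prev None → EMPTY
2: bank 4 row 7 — prev 7 → HIT
3: bank 2 row 6 — prev 4 → CONFLICT
4: bank 0 row 6 — prev 6 → HIT
5: bank 1 row 3 — prev 3 → HIT
6: bank 2 row 6 — prev 6 → HIT
7: bank 2 row 7 — prev 6 → CONFLICT
8: bank 1 row 0 — prev 3 → CONFLICT
9: bank 3 row 0 — prev None → EMPTY
10: bank 3 row 7 — prev 0 → CONFLICT
11: bank 4 row 7 — prev 7 → HIT
12: bank 2 row 7 — prev 7 → HIT
13: bank 0 row 6 — prev 6 → HIT
14: bank 3 row 7 — prev 7 → HIT

CLASS = HIT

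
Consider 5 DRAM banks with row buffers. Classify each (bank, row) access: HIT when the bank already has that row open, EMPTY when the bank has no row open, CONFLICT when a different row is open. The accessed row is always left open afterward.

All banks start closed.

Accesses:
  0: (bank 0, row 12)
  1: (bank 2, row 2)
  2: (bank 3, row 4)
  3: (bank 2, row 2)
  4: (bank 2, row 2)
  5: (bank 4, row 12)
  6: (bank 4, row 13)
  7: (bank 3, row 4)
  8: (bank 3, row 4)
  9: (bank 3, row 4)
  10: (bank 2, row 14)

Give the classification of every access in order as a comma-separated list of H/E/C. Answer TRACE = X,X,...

TRACE = E,E,E,H,H,E,C,H,H,H,C

0: bank 0 row 12 — prev None → EMPTY
1: bank 2 row 2 — prev None → EMPTY
2: bank 3 row 4 — prev None → EMPTY
3: bank 2 row 2 — prev 2 → HIT
4: bank 2 row 2 — prev 2 → HIT
5: bank 4 row 12 — prev None → EMPTY
6: bank 4 row 13 — prev 12 → CONFLICT
7: bank 3 row 4 — prev 4 → HIT
8: bank 3 row 4 — prev 4 → HIT
9: bank 3 row 4 — prev 4 → HIT
10: bank 2 row 14 — prev 2 → CONFLICT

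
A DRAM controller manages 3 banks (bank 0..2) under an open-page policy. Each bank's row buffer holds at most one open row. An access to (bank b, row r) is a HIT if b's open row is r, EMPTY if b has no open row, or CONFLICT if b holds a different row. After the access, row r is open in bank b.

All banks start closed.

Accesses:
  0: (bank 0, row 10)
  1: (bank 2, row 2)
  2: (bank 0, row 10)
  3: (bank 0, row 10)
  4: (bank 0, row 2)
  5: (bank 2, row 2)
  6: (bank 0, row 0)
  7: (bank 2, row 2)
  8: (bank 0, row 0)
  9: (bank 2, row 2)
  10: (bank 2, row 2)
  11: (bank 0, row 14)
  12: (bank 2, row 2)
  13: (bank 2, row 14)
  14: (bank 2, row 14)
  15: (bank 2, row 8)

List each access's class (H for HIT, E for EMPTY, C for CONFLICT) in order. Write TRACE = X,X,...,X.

0: bank 0 row 10 — prev None → EMPTY
1: bank 2 row 2 — prev None → EMPTY
2: bank 0 row 10 — prev 10 → HIT
3: bank 0 row 10 — prev 10 → HIT
4: bank 0 row 2 — prev 10 → CONFLICT
5: bank 2 row 2 — prev 2 → HIT
6: bank 0 row 0 — prev 2 → CONFLICT
7: bank 2 row 2 — prev 2 → HIT
8: bank 0 row 0 — prev 0 → HIT
9: bank 2 row 2 — prev 2 → HIT
10: bank 2 row 2 — prev 2 → HIT
11: bank 0 row 14 — prev 0 → CONFLICT
12: bank 2 row 2 — prev 2 → HIT
13: bank 2 row 14 — prev 2 → CONFLICT
14: bank 2 row 14 — prev 14 → HIT
15: bank 2 row 8 — prev 14 → CONFLICT

TRACE = E,E,H,H,C,H,C,H,H,H,H,C,H,C,H,C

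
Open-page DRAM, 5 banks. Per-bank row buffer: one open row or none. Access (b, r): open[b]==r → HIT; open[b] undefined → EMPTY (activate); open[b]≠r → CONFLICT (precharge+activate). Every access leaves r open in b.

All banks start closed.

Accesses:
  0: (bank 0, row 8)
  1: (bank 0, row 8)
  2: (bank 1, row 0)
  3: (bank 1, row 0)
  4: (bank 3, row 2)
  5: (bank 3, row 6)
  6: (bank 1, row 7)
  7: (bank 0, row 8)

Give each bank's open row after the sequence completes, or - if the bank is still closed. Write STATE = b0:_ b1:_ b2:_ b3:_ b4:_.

#0 (0,8) E
#1 (0,8) H  (was 8)
#2 (1,0) E
#3 (1,0) H  (was 0)
#4 (3,2) E
#5 (3,6) C  (was 2)
#6 (1,7) C  (was 0)
#7 (0,8) H  (was 8)

STATE = b0:8 b1:7 b2:- b3:6 b4:-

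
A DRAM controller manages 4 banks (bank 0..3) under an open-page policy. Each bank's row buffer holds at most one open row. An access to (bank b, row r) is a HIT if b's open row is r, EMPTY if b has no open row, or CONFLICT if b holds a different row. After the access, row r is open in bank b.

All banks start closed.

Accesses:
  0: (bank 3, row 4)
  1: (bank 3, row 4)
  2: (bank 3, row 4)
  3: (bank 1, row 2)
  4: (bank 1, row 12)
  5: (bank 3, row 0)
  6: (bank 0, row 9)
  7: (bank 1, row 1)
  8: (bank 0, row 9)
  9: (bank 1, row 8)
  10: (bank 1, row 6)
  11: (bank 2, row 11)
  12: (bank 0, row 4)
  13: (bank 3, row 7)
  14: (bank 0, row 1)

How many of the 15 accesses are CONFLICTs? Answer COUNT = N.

0: bank 3 row 4 — prev None → EMPTY
1: bank 3 row 4 — prev 4 → HIT
2: bank 3 row 4 — prev 4 → HIT
3: bank 1 row 2 — prev None → EMPTY
4: bank 1 row 12 — prev 2 → CONFLICT
5: bank 3 row 0 — prev 4 → CONFLICT
6: bank 0 row 9 — prev None → EMPTY
7: bank 1 row 1 — prev 12 → CONFLICT
8: bank 0 row 9 — prev 9 → HIT
9: bank 1 row 8 — prev 1 → CONFLICT
10: bank 1 row 6 — prev 8 → CONFLICT
11: bank 2 row 11 — prev None → EMPTY
12: bank 0 row 4 — prev 9 → CONFLICT
13: bank 3 row 7 — prev 0 → CONFLICT
14: bank 0 row 1 — prev 4 → CONFLICT

COUNT = 8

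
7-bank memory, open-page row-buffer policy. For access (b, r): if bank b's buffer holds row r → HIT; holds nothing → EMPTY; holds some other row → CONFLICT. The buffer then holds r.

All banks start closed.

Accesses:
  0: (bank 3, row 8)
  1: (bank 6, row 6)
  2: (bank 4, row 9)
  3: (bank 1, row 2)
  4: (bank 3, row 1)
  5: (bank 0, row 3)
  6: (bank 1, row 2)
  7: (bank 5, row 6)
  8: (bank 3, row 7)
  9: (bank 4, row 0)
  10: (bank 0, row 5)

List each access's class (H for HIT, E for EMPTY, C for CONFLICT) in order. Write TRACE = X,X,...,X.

TRACE = E,E,E,E,C,E,H,E,C,C,C

step 0: bank3 None->8 [EMPTY]
step 1: bank6 None->6 [EMPTY]
step 2: bank4 None->9 [EMPTY]
step 3: bank1 None->2 [EMPTY]
step 4: bank3 8->1 [CONFLICT]
step 5: bank0 None->3 [EMPTY]
step 6: bank1 2->2 [HIT]
step 7: bank5 None->6 [EMPTY]
step 8: bank3 1->7 [CONFLICT]
step 9: bank4 9->0 [CONFLICT]
step 10: bank0 3->5 [CONFLICT]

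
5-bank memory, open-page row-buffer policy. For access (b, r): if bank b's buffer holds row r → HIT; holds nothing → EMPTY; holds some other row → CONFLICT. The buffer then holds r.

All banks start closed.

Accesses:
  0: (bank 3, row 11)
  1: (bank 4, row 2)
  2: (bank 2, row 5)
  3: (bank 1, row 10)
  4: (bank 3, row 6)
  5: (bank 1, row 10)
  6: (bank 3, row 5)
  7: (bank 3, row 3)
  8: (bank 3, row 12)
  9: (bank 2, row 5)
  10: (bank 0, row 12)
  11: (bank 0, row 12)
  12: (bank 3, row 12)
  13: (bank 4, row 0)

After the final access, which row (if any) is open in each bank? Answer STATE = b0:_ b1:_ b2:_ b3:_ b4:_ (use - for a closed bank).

STATE = b0:12 b1:10 b2:5 b3:12 b4:0

step 0: bank3 None->11 [EMPTY]
step 1: bank4 None->2 [EMPTY]
step 2: bank2 None->5 [EMPTY]
step 3: bank1 None->10 [EMPTY]
step 4: bank3 11->6 [CONFLICT]
step 5: bank1 10->10 [HIT]
step 6: bank3 6->5 [CONFLICT]
step 7: bank3 5->3 [CONFLICT]
step 8: bank3 3->12 [CONFLICT]
step 9: bank2 5->5 [HIT]
step 10: bank0 None->12 [EMPTY]
step 11: bank0 12->12 [HIT]
step 12: bank3 12->12 [HIT]
step 13: bank4 2->0 [CONFLICT]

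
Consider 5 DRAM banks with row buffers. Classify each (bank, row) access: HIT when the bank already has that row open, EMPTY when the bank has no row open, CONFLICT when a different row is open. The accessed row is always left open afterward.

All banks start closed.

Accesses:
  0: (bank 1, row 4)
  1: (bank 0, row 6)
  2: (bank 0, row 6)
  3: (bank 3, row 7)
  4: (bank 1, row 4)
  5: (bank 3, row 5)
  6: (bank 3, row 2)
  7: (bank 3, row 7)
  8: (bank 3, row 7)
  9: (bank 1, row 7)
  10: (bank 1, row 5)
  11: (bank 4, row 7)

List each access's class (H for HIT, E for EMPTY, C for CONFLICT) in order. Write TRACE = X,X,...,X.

TRACE = E,E,H,E,H,C,C,C,H,C,C,E

step 0: bank1 None->4 [EMPTY]
step 1: bank0 None->6 [EMPTY]
step 2: bank0 6->6 [HIT]
step 3: bank3 None->7 [EMPTY]
step 4: bank1 4->4 [HIT]
step 5: bank3 7->5 [CONFLICT]
step 6: bank3 5->2 [CONFLICT]
step 7: bank3 2->7 [CONFLICT]
step 8: bank3 7->7 [HIT]
step 9: bank1 4->7 [CONFLICT]
step 10: bank1 7->5 [CONFLICT]
step 11: bank4 None->7 [EMPTY]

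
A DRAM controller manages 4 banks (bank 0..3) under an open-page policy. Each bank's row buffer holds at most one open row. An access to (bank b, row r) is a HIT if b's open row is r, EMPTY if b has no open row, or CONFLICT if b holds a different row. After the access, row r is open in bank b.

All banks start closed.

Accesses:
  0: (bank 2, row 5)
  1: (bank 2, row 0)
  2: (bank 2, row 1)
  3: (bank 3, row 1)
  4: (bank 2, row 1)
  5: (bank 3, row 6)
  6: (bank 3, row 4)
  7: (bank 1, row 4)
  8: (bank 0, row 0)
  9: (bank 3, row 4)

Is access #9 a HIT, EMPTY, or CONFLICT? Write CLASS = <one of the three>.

0: bank 2 row 5 — prev None → EMPTY
1: bank 2 row 0 — prev 5 → CONFLICT
2: bank 2 row 1 — prev 0 → CONFLICT
3: bank 3 row 1 — prev None → EMPTY
4: bank 2 row 1 — prev 1 → HIT
5: bank 3 row 6 — prev 1 → CONFLICT
6: bank 3 row 4 — prev 6 → CONFLICT
7: bank 1 row 4 — prev None → EMPTY
8: bank 0 row 0 — prev None → EMPTY
9: bank 3 row 4 — prev 4 → HIT

CLASS = HIT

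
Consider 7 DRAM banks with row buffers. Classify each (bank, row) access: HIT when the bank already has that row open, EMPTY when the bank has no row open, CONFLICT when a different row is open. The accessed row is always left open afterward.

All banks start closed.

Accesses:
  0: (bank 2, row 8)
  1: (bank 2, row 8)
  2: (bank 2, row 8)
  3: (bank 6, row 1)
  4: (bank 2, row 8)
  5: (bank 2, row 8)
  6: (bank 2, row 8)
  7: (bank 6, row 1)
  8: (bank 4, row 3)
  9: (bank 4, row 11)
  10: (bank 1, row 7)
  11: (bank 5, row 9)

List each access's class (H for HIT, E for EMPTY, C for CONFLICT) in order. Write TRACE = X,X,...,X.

TRACE = E,H,H,E,H,H,H,H,E,C,E,E

  [0] b2 r8: no row ⇒ E
  [1] b2 r8: had r8 ⇒ H
  [2] b2 r8: had r8 ⇒ H
  [3] b6 r1: no row ⇒ E
  [4] b2 r8: had r8 ⇒ H
  [5] b2 r8: had r8 ⇒ H
  [6] b2 r8: had r8 ⇒ H
  [7] b6 r1: had r1 ⇒ H
  [8] b4 r3: no row ⇒ E
  [9] b4 r11: had r3 ⇒ C
  [10] b1 r7: no row ⇒ E
  [11] b5 r9: no row ⇒ E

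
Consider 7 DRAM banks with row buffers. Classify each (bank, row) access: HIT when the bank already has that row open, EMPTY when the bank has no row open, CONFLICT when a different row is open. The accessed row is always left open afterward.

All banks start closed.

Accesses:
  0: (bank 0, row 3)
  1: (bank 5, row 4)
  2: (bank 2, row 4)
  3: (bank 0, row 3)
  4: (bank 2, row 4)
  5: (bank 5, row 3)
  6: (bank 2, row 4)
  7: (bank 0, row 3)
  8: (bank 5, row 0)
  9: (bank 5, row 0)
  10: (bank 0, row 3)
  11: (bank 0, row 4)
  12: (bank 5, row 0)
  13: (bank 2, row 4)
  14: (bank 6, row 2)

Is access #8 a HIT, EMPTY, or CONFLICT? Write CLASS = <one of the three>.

CLASS = CONFLICT

  [0] b0 r3: no row ⇒ E
  [1] b5 r4: no row ⇒ E
  [2] b2 r4: no row ⇒ E
  [3] b0 r3: had r3 ⇒ H
  [4] b2 r4: had r4 ⇒ H
  [5] b5 r3: had r4 ⇒ C
  [6] b2 r4: had r4 ⇒ H
  [7] b0 r3: had r3 ⇒ H
  [8] b5 r0: had r3 ⇒ C
  [9] b5 r0: had r0 ⇒ H
  [10] b0 r3: had r3 ⇒ H
  [11] b0 r4: had r3 ⇒ C
  [12] b5 r0: had r0 ⇒ H
  [13] b2 r4: had r4 ⇒ H
  [14] b6 r2: no row ⇒ E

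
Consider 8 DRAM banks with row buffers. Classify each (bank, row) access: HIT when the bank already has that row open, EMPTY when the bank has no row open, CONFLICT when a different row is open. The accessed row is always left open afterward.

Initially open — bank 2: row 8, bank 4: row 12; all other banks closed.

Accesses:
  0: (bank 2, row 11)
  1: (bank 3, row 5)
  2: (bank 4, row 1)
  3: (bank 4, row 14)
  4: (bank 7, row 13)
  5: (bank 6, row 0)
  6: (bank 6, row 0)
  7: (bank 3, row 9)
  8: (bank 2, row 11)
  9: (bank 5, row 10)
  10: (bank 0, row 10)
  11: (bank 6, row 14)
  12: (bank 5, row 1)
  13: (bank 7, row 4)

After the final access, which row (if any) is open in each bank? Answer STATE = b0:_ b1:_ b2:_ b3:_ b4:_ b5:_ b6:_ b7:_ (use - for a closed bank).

#0 (2,11) C  (was 8)
#1 (3,5) E
#2 (4,1) C  (was 12)
#3 (4,14) C  (was 1)
#4 (7,13) E
#5 (6,0) E
#6 (6,0) H  (was 0)
#7 (3,9) C  (was 5)
#8 (2,11) H  (was 11)
#9 (5,10) E
#10 (0,10) E
#11 (6,14) C  (was 0)
#12 (5,1) C  (was 10)
#13 (7,4) C  (was 13)

STATE = b0:10 b1:- b2:11 b3:9 b4:14 b5:1 b6:14 b7:4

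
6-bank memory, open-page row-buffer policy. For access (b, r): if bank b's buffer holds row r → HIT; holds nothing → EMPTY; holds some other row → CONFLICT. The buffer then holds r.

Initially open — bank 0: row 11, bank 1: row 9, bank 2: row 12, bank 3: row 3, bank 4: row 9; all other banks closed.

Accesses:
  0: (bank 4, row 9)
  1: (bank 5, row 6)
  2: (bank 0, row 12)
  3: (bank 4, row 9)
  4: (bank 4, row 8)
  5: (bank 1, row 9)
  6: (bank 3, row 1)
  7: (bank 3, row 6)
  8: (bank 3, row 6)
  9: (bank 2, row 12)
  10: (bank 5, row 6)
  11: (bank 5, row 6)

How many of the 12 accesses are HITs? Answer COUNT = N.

COUNT = 7

#0 (4,9) H  (was 9)
#1 (5,6) E
#2 (0,12) C  (was 11)
#3 (4,9) H  (was 9)
#4 (4,8) C  (was 9)
#5 (1,9) H  (was 9)
#6 (3,1) C  (was 3)
#7 (3,6) C  (was 1)
#8 (3,6) H  (was 6)
#9 (2,12) H  (was 12)
#10 (5,6) H  (was 6)
#11 (5,6) H  (was 6)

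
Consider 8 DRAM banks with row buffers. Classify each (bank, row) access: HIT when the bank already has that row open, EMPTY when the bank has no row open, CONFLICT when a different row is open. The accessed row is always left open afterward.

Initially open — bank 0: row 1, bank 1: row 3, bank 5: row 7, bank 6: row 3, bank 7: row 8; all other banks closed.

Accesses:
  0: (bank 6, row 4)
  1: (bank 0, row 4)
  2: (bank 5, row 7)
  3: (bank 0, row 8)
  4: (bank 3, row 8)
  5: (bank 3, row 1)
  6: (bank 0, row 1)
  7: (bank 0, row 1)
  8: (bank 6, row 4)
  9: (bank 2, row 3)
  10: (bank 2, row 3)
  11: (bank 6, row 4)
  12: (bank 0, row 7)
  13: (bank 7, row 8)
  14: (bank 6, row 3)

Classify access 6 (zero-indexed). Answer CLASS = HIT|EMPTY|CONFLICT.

step 0: bank6 3->4 [CONFLICT]
step 1: bank0 1->4 [CONFLICT]
step 2: bank5 7->7 [HIT]
step 3: bank0 4->8 [CONFLICT]
step 4: bank3 None->8 [EMPTY]
step 5: bank3 8->1 [CONFLICT]
step 6: bank0 8->1 [CONFLICT]
step 7: bank0 1->1 [HIT]
step 8: bank6 4->4 [HIT]
step 9: bank2 None->3 [EMPTY]
step 10: bank2 3->3 [HIT]
step 11: bank6 4->4 [HIT]
step 12: bank0 1->7 [CONFLICT]
step 13: bank7 8->8 [HIT]
step 14: bank6 4->3 [CONFLICT]

CLASS = CONFLICT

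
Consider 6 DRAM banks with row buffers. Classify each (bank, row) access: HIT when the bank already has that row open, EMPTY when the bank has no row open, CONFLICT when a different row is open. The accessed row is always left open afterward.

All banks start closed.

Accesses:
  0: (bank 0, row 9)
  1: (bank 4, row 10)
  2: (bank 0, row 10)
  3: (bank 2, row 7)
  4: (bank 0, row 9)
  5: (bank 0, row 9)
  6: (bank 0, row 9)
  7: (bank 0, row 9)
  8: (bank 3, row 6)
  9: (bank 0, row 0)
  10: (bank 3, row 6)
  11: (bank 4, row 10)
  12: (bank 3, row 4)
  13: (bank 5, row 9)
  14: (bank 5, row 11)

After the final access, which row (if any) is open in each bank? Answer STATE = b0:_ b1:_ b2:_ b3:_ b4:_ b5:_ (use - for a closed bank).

STATE = b0:0 b1:- b2:7 b3:4 b4:10 b5:11

  [0] b0 r9: no row ⇒ E
  [1] b4 r10: no row ⇒ E
  [2] b0 r10: had r9 ⇒ C
  [3] b2 r7: no row ⇒ E
  [4] b0 r9: had r10 ⇒ C
  [5] b0 r9: had r9 ⇒ H
  [6] b0 r9: had r9 ⇒ H
  [7] b0 r9: had r9 ⇒ H
  [8] b3 r6: no row ⇒ E
  [9] b0 r0: had r9 ⇒ C
  [10] b3 r6: had r6 ⇒ H
  [11] b4 r10: had r10 ⇒ H
  [12] b3 r4: had r6 ⇒ C
  [13] b5 r9: no row ⇒ E
  [14] b5 r11: had r9 ⇒ C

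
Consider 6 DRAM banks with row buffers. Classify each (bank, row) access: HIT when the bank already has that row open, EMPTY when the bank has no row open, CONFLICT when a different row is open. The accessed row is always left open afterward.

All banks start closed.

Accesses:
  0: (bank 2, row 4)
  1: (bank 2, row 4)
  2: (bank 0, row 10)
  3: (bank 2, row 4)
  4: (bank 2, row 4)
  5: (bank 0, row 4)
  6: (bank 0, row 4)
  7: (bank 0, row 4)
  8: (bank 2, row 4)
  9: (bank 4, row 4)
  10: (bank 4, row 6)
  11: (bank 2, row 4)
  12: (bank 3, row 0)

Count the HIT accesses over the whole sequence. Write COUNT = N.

#0 (2,4) E
#1 (2,4) H  (was 4)
#2 (0,10) E
#3 (2,4) H  (was 4)
#4 (2,4) H  (was 4)
#5 (0,4) C  (was 10)
#6 (0,4) H  (was 4)
#7 (0,4) H  (was 4)
#8 (2,4) H  (was 4)
#9 (4,4) E
#10 (4,6) C  (was 4)
#11 (2,4) H  (was 4)
#12 (3,0) E

COUNT = 7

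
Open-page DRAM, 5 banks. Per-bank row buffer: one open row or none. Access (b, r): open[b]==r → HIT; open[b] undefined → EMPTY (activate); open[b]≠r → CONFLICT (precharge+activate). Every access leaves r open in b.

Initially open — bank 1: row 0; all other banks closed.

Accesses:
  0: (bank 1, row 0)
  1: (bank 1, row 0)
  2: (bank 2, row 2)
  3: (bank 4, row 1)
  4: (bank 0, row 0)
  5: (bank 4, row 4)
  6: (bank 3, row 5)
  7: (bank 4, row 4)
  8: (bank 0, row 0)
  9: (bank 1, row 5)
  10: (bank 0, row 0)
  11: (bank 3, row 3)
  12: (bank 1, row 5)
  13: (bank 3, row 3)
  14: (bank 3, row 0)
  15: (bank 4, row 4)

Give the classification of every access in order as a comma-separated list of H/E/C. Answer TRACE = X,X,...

step 0: bank1 0->0 [HIT]
step 1: bank1 0->0 [HIT]
step 2: bank2 None->2 [EMPTY]
step 3: bank4 None->1 [EMPTY]
step 4: bank0 None->0 [EMPTY]
step 5: bank4 1->4 [CONFLICT]
step 6: bank3 None->5 [EMPTY]
step 7: bank4 4->4 [HIT]
step 8: bank0 0->0 [HIT]
step 9: bank1 0->5 [CONFLICT]
step 10: bank0 0->0 [HIT]
step 11: bank3 5->3 [CONFLICT]
step 12: bank1 5->5 [HIT]
step 13: bank3 3->3 [HIT]
step 14: bank3 3->0 [CONFLICT]
step 15: bank4 4->4 [HIT]

TRACE = H,H,E,E,E,C,E,H,H,C,H,C,H,H,C,H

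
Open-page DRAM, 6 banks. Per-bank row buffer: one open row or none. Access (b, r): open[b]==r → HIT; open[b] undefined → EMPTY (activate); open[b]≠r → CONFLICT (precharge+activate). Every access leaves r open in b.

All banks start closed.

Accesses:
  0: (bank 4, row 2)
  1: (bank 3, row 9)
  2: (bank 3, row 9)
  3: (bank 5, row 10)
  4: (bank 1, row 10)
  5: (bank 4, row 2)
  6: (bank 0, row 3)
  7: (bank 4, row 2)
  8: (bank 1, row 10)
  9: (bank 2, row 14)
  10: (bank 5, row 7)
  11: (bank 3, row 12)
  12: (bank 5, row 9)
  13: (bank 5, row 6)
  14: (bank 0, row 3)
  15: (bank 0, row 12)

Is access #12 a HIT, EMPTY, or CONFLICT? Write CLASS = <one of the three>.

  [0] b4 r2: no row ⇒ E
  [1] b3 r9: no row ⇒ E
  [2] b3 r9: had r9 ⇒ H
  [3] b5 r10: no row ⇒ E
  [4] b1 r10: no row ⇒ E
  [5] b4 r2: had r2 ⇒ H
  [6] b0 r3: no row ⇒ E
  [7] b4 r2: had r2 ⇒ H
  [8] b1 r10: had r10 ⇒ H
  [9] b2 r14: no row ⇒ E
  [10] b5 r7: had r10 ⇒ C
  [11] b3 r12: had r9 ⇒ C
  [12] b5 r9: had r7 ⇒ C
  [13] b5 r6: had r9 ⇒ C
  [14] b0 r3: had r3 ⇒ H
  [15] b0 r12: had r3 ⇒ C

CLASS = CONFLICT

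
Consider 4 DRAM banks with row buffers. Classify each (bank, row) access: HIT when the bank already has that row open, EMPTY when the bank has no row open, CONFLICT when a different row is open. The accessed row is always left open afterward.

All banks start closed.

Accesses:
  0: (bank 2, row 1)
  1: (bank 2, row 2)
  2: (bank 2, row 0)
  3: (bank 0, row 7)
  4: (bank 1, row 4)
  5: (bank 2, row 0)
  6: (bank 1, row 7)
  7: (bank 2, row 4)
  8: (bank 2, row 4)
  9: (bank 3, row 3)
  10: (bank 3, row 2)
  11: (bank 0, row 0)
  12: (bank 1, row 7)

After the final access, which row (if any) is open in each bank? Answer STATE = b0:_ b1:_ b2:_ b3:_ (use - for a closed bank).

step 0: bank2 None->1 [EMPTY]
step 1: bank2 1->2 [CONFLICT]
step 2: bank2 2->0 [CONFLICT]
step 3: bank0 None->7 [EMPTY]
step 4: bank1 None->4 [EMPTY]
step 5: bank2 0->0 [HIT]
step 6: bank1 4->7 [CONFLICT]
step 7: bank2 0->4 [CONFLICT]
step 8: bank2 4->4 [HIT]
step 9: bank3 None->3 [EMPTY]
step 10: bank3 3->2 [CONFLICT]
step 11: bank0 7->0 [CONFLICT]
step 12: bank1 7->7 [HIT]

STATE = b0:0 b1:7 b2:4 b3:2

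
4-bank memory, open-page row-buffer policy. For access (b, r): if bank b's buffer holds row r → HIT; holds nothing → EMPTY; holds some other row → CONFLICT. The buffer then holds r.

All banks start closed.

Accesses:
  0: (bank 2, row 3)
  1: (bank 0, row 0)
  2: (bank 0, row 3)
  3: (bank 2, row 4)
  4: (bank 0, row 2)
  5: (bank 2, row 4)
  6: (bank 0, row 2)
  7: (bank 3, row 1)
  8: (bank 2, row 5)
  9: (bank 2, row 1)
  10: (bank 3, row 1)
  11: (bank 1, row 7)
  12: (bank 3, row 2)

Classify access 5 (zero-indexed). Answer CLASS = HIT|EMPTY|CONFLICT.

step 0: bank2 None->3 [EMPTY]
step 1: bank0 None->0 [EMPTY]
step 2: bank0 0->3 [CONFLICT]
step 3: bank2 3->4 [CONFLICT]
step 4: bank0 3->2 [CONFLICT]
step 5: bank2 4->4 [HIT]
step 6: bank0 2->2 [HIT]
step 7: bank3 None->1 [EMPTY]
step 8: bank2 4->5 [CONFLICT]
step 9: bank2 5->1 [CONFLICT]
step 10: bank3 1->1 [HIT]
step 11: bank1 None->7 [EMPTY]
step 12: bank3 1->2 [CONFLICT]

CLASS = HIT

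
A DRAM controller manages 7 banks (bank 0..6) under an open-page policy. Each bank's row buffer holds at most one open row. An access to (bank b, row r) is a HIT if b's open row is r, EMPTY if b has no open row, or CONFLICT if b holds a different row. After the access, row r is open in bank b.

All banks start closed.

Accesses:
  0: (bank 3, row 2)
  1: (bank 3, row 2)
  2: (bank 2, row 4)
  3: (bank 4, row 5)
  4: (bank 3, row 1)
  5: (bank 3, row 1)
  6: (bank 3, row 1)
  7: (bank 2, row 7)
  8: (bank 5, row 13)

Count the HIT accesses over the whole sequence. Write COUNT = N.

step 0: bank3 None->2 [EMPTY]
step 1: bank3 2->2 [HIT]
step 2: bank2 None->4 [EMPTY]
step 3: bank4 None->5 [EMPTY]
step 4: bank3 2->1 [CONFLICT]
step 5: bank3 1->1 [HIT]
step 6: bank3 1->1 [HIT]
step 7: bank2 4->7 [CONFLICT]
step 8: bank5 None->13 [EMPTY]

COUNT = 3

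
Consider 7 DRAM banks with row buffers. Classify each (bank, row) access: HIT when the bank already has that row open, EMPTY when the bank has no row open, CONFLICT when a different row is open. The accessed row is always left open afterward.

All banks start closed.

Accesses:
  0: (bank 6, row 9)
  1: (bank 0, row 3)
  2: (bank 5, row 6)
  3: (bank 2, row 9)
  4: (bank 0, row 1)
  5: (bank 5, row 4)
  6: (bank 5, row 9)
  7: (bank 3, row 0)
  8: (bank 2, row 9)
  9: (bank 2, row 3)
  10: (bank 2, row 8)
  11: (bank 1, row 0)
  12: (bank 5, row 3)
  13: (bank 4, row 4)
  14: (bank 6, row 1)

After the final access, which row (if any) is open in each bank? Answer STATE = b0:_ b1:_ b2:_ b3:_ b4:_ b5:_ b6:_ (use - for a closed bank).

STATE = b0:1 b1:0 b2:8 b3:0 b4:4 b5:3 b6:1

#0 (6,9) E
#1 (0,3) E
#2 (5,6) E
#3 (2,9) E
#4 (0,1) C  (was 3)
#5 (5,4) C  (was 6)
#6 (5,9) C  (was 4)
#7 (3,0) E
#8 (2,9) H  (was 9)
#9 (2,3) C  (was 9)
#10 (2,8) C  (was 3)
#11 (1,0) E
#12 (5,3) C  (was 9)
#13 (4,4) E
#14 (6,1) C  (was 9)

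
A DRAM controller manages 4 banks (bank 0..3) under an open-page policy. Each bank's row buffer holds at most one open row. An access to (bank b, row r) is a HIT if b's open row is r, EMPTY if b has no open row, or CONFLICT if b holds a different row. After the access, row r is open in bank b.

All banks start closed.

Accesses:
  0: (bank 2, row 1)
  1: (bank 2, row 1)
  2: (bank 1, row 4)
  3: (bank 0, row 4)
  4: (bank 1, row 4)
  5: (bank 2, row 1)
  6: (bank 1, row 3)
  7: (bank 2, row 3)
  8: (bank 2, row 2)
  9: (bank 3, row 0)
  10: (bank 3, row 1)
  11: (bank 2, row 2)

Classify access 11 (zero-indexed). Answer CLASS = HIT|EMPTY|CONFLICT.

CLASS = HIT

0: bank 2 row 1 — prev None → EMPTY
1: bank 2 row 1 — prev 1 → HIT
2: bank 1 row 4 — prev None → EMPTY
3: bank 0 row 4 — prev None → EMPTY
4: bank 1 row 4 — prev 4 → HIT
5: bank 2 row 1 — prev 1 → HIT
6: bank 1 row 3 — prev 4 → CONFLICT
7: bank 2 row 3 — prev 1 → CONFLICT
8: bank 2 row 2 — prev 3 → CONFLICT
9: bank 3 row 0 — prev None → EMPTY
10: bank 3 row 1 — prev 0 → CONFLICT
11: bank 2 row 2 — prev 2 → HIT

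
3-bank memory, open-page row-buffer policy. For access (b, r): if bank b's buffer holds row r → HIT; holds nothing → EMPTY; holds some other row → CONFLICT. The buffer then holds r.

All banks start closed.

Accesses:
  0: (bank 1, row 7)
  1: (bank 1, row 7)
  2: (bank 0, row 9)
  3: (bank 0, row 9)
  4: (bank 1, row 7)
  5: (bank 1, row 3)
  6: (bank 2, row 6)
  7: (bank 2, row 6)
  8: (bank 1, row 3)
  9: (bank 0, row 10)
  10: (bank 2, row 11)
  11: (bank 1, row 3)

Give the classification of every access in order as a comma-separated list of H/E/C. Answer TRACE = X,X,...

TRACE = E,H,E,H,H,C,E,H,H,C,C,H

#0 (1,7) E
#1 (1,7) H  (was 7)
#2 (0,9) E
#3 (0,9) H  (was 9)
#4 (1,7) H  (was 7)
#5 (1,3) C  (was 7)
#6 (2,6) E
#7 (2,6) H  (was 6)
#8 (1,3) H  (was 3)
#9 (0,10) C  (was 9)
#10 (2,11) C  (was 6)
#11 (1,3) H  (was 3)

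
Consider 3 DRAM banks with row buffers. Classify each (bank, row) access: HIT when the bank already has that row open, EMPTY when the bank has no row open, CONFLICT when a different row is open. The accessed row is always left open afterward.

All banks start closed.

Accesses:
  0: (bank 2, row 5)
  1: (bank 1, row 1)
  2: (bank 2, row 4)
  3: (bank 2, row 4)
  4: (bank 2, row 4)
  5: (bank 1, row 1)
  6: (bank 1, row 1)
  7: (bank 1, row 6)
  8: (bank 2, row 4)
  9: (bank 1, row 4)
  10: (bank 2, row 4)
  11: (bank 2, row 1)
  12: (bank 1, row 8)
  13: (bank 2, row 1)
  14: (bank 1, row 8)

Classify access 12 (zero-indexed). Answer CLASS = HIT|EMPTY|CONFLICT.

#0 (2,5) E
#1 (1,1) E
#2 (2,4) C  (was 5)
#3 (2,4) H  (was 4)
#4 (2,4) H  (was 4)
#5 (1,1) H  (was 1)
#6 (1,1) H  (was 1)
#7 (1,6) C  (was 1)
#8 (2,4) H  (was 4)
#9 (1,4) C  (was 6)
#10 (2,4) H  (was 4)
#11 (2,1) C  (was 4)
#12 (1,8) C  (was 4)
#13 (2,1) H  (was 1)
#14 (1,8) H  (was 8)

CLASS = CONFLICT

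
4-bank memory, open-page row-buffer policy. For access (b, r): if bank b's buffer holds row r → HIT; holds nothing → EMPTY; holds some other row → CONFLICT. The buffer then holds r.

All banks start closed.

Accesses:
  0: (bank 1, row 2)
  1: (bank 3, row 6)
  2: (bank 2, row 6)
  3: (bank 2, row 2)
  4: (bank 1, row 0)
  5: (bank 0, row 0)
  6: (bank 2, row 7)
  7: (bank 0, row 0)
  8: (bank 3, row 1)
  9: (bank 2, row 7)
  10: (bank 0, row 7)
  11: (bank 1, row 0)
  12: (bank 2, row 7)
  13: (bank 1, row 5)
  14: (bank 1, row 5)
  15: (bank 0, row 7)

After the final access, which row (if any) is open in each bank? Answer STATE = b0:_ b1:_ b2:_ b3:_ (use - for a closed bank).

STATE = b0:7 b1:5 b2:7 b3:1

0: bank 1 row 2 — prev None → EMPTY
1: bank 3 row 6 — prev None → EMPTY
2: bank 2 row 6 — prev None → EMPTY
3: bank 2 row 2 — prev 6 → CONFLICT
4: bank 1 row 0 — prev 2 → CONFLICT
5: bank 0 row 0 — prev None → EMPTY
6: bank 2 row 7 — prev 2 → CONFLICT
7: bank 0 row 0 — prev 0 → HIT
8: bank 3 row 1 — prev 6 → CONFLICT
9: bank 2 row 7 — prev 7 → HIT
10: bank 0 row 7 — prev 0 → CONFLICT
11: bank 1 row 0 — prev 0 → HIT
12: bank 2 row 7 — prev 7 → HIT
13: bank 1 row 5 — prev 0 → CONFLICT
14: bank 1 row 5 — prev 5 → HIT
15: bank 0 row 7 — prev 7 → HIT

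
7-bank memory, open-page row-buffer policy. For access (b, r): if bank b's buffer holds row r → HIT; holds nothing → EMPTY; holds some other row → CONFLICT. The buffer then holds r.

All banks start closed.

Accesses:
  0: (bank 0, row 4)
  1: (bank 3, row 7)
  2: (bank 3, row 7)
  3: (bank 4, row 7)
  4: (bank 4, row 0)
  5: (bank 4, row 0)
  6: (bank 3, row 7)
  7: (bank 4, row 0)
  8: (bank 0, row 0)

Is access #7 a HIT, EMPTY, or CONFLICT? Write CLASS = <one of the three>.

0: bank 0 row 4 — prev None → EMPTY
1: bank 3 row 7 — prev None → EMPTY
2: bank 3 row 7 — prev 7 → HIT
3: bank 4 row 7 — prev None → EMPTY
4: bank 4 row 0 — prev 7 → CONFLICT
5: bank 4 row 0 — prev 0 → HIT
6: bank 3 row 7 — prev 7 → HIT
7: bank 4 row 0 — prev 0 → HIT
8: bank 0 row 0 — prev 4 → CONFLICT

CLASS = HIT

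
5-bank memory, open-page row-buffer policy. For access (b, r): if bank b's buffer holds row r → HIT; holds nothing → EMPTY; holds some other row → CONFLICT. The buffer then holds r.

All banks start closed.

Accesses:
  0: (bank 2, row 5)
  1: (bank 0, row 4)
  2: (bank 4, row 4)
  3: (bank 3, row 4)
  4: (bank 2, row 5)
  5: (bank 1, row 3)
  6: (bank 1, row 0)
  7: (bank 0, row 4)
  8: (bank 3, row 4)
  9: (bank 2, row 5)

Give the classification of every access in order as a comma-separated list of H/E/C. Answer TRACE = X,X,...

  [0] b2 r5: no row ⇒ E
  [1] b0 r4: no row ⇒ E
  [2] b4 r4: no row ⇒ E
  [3] b3 r4: no row ⇒ E
  [4] b2 r5: had r5 ⇒ H
  [5] b1 r3: no row ⇒ E
  [6] b1 r0: had r3 ⇒ C
  [7] b0 r4: had r4 ⇒ H
  [8] b3 r4: had r4 ⇒ H
  [9] b2 r5: had r5 ⇒ H

TRACE = E,E,E,E,H,E,C,H,H,H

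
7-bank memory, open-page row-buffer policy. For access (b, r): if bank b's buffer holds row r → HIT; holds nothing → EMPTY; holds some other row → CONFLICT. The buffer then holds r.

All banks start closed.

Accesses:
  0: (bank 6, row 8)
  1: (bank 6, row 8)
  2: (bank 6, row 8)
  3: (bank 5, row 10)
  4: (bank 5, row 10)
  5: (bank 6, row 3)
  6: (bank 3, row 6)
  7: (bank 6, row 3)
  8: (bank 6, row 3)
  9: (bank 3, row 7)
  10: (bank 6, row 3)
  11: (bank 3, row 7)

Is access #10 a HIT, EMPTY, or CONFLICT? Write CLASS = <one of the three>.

step 0: bank6 None->8 [EMPTY]
step 1: bank6 8->8 [HIT]
step 2: bank6 8->8 [HIT]
step 3: bank5 None->10 [EMPTY]
step 4: bank5 10->10 [HIT]
step 5: bank6 8->3 [CONFLICT]
step 6: bank3 None->6 [EMPTY]
step 7: bank6 3->3 [HIT]
step 8: bank6 3->3 [HIT]
step 9: bank3 6->7 [CONFLICT]
step 10: bank6 3->3 [HIT]
step 11: bank3 7->7 [HIT]

CLASS = HIT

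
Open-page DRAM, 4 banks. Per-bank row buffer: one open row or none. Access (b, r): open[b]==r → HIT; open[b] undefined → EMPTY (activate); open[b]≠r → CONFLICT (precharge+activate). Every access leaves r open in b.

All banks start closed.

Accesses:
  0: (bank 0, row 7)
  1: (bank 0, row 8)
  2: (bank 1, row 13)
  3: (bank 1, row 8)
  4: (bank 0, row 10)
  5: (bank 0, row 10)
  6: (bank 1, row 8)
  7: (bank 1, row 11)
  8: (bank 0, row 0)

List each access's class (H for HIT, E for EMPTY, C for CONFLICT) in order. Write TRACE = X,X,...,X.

#0 (0,7) E
#1 (0,8) C  (was 7)
#2 (1,13) E
#3 (1,8) C  (was 13)
#4 (0,10) C  (was 8)
#5 (0,10) H  (was 10)
#6 (1,8) H  (was 8)
#7 (1,11) C  (was 8)
#8 (0,0) C  (was 10)

TRACE = E,C,E,C,C,H,H,C,C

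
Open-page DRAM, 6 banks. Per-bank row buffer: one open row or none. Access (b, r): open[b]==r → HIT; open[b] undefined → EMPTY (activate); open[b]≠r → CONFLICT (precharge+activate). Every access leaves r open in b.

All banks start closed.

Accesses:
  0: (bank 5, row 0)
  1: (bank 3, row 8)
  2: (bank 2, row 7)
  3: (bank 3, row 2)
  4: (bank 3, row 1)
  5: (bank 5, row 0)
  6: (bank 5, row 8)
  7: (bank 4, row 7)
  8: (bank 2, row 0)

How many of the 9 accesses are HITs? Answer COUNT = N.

COUNT = 1

step 0: bank5 None->0 [EMPTY]
step 1: bank3 None->8 [EMPTY]
step 2: bank2 None->7 [EMPTY]
step 3: bank3 8->2 [CONFLICT]
step 4: bank3 2->1 [CONFLICT]
step 5: bank5 0->0 [HIT]
step 6: bank5 0->8 [CONFLICT]
step 7: bank4 None->7 [EMPTY]
step 8: bank2 7->0 [CONFLICT]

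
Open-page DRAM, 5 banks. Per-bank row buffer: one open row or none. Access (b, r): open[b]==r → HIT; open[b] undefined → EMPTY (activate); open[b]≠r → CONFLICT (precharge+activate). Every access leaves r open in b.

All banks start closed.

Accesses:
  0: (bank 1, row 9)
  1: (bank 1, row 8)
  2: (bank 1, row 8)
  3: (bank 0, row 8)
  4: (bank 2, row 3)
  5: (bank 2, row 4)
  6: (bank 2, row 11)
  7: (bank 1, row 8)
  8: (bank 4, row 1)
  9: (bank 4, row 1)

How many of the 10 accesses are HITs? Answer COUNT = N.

#0 (1,9) E
#1 (1,8) C  (was 9)
#2 (1,8) H  (was 8)
#3 (0,8) E
#4 (2,3) E
#5 (2,4) C  (was 3)
#6 (2,11) C  (was 4)
#7 (1,8) H  (was 8)
#8 (4,1) E
#9 (4,1) H  (was 1)

COUNT = 3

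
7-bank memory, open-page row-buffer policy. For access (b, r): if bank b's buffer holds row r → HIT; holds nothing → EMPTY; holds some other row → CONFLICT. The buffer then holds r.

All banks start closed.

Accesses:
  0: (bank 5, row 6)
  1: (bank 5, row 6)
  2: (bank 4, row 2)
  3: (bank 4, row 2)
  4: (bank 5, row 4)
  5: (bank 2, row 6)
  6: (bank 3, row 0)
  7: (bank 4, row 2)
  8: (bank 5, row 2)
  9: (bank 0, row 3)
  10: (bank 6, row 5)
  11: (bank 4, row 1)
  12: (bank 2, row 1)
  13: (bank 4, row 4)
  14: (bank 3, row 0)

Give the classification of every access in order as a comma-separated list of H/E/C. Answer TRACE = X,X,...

#0 (5,6) E
#1 (5,6) H  (was 6)
#2 (4,2) E
#3 (4,2) H  (was 2)
#4 (5,4) C  (was 6)
#5 (2,6) E
#6 (3,0) E
#7 (4,2) H  (was 2)
#8 (5,2) C  (was 4)
#9 (0,3) E
#10 (6,5) E
#11 (4,1) C  (was 2)
#12 (2,1) C  (was 6)
#13 (4,4) C  (was 1)
#14 (3,0) H  (was 0)

TRACE = E,H,E,H,C,E,E,H,C,E,E,C,C,C,H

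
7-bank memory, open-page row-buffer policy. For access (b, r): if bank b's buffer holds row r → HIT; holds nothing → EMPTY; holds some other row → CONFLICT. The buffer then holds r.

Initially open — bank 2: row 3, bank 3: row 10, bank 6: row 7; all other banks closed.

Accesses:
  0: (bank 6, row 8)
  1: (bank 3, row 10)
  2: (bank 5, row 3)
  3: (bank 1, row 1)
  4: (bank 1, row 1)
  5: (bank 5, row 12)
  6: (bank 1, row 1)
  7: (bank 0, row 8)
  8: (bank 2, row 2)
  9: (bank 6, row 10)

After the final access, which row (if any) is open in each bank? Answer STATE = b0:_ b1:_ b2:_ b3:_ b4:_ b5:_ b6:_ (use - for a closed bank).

  [0] b6 r8: had r7 ⇒ C
  [1] b3 r10: had r10 ⇒ H
  [2] b5 r3: no row ⇒ E
  [3] b1 r1: no row ⇒ E
  [4] b1 r1: had r1 ⇒ H
  [5] b5 r12: had r3 ⇒ C
  [6] b1 r1: had r1 ⇒ H
  [7] b0 r8: no row ⇒ E
  [8] b2 r2: had r3 ⇒ C
  [9] b6 r10: had r8 ⇒ C

STATE = b0:8 b1:1 b2:2 b3:10 b4:- b5:12 b6:10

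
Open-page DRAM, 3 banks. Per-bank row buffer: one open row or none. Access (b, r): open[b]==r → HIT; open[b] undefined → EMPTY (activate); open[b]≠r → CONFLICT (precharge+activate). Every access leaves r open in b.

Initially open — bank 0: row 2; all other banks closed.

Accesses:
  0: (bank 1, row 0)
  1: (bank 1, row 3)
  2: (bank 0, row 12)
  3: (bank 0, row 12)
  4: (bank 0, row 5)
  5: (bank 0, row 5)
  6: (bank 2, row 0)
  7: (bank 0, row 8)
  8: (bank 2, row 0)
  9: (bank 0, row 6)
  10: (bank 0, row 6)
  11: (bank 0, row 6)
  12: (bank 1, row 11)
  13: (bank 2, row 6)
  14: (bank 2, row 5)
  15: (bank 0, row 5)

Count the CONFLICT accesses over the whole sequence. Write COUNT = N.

COUNT = 9

#0 (1,0) E
#1 (1,3) C  (was 0)
#2 (0,12) C  (was 2)
#3 (0,12) H  (was 12)
#4 (0,5) C  (was 12)
#5 (0,5) H  (was 5)
#6 (2,0) E
#7 (0,8) C  (was 5)
#8 (2,0) H  (was 0)
#9 (0,6) C  (was 8)
#10 (0,6) H  (was 6)
#11 (0,6) H  (was 6)
#12 (1,11) C  (was 3)
#13 (2,6) C  (was 0)
#14 (2,5) C  (was 6)
#15 (0,5) C  (was 6)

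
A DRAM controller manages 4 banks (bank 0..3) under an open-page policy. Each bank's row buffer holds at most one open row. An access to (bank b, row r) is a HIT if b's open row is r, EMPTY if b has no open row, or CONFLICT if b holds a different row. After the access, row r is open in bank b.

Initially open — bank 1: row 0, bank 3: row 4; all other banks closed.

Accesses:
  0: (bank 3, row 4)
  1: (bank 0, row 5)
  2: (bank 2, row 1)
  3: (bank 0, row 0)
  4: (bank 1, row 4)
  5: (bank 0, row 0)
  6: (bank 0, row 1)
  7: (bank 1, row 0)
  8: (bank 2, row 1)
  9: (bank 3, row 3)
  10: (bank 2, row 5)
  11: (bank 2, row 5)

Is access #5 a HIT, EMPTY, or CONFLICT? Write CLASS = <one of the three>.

#0 (3,4) H  (was 4)
#1 (0,5) E
#2 (2,1) E
#3 (0,0) C  (was 5)
#4 (1,4) C  (was 0)
#5 (0,0) H  (was 0)
#6 (0,1) C  (was 0)
#7 (1,0) C  (was 4)
#8 (2,1) H  (was 1)
#9 (3,3) C  (was 4)
#10 (2,5) C  (was 1)
#11 (2,5) H  (was 5)

CLASS = HIT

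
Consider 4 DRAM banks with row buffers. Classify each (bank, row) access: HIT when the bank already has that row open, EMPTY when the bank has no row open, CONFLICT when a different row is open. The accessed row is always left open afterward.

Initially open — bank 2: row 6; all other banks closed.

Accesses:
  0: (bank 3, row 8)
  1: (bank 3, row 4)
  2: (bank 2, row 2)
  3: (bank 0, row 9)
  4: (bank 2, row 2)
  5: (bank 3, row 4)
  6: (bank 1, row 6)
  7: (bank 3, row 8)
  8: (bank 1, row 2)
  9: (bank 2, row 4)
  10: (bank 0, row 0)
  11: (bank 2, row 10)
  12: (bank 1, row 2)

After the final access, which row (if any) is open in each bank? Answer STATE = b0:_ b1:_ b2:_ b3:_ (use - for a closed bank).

0: bank 3 row 8 — prev None → EMPTY
1: bank 3 row 4 — prev 8 → CONFLICT
2: bank 2 row 2 — prev 6 → CONFLICT
3: bank 0 row 9 — prev None → EMPTY
4: bank 2 row 2 — prev 2 → HIT
5: bank 3 row 4 — prev 4 → HIT
6: bank 1 row 6 — prev None → EMPTY
7: bank 3 row 8 — prev 4 → CONFLICT
8: bank 1 row 2 — prev 6 → CONFLICT
9: bank 2 row 4 — prev 2 → CONFLICT
10: bank 0 row 0 — prev 9 → CONFLICT
11: bank 2 row 10 — prev 4 → CONFLICT
12: bank 1 row 2 — prev 2 → HIT

STATE = b0:0 b1:2 b2:10 b3:8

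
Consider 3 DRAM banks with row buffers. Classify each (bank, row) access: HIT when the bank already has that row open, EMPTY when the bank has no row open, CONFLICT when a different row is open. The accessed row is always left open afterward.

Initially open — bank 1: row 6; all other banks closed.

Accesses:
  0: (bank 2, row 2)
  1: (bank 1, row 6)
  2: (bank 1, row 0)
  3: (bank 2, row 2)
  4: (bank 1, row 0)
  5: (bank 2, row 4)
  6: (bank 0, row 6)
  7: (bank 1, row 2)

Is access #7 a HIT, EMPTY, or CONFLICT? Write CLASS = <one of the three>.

  [0] b2 r2: no row ⇒ E
  [1] b1 r6: had r6 ⇒ H
  [2] b1 r0: had r6 ⇒ C
  [3] b2 r2: had r2 ⇒ H
  [4] b1 r0: had r0 ⇒ H
  [5] b2 r4: had r2 ⇒ C
  [6] b0 r6: no row ⇒ E
  [7] b1 r2: had r0 ⇒ C

CLASS = CONFLICT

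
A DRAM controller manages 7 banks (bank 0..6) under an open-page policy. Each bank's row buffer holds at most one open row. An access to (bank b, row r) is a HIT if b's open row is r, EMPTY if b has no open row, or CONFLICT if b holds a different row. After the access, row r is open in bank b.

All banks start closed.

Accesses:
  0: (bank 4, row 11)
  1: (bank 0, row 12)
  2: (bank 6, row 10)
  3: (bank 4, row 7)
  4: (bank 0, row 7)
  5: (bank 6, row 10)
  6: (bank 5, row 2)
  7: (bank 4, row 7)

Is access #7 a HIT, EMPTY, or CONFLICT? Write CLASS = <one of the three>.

CLASS = HIT

0: bank 4 row 11 — prev None → EMPTY
1: bank 0 row 12 — prev None → EMPTY
2: bank 6 row 10 — prev None → EMPTY
3: bank 4 row 7 — prev 11 → CONFLICT
4: bank 0 row 7 — prev 12 → CONFLICT
5: bank 6 row 10 — prev 10 → HIT
6: bank 5 row 2 — prev None → EMPTY
7: bank 4 row 7 — prev 7 → HIT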